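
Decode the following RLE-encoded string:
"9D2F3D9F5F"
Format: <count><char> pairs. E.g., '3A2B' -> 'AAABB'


Expanding each <count><char> pair:
  9D -> 'DDDDDDDDD'
  2F -> 'FF'
  3D -> 'DDD'
  9F -> 'FFFFFFFFF'
  5F -> 'FFFFF'

Decoded = DDDDDDDDDFFDDDFFFFFFFFFFFFFF


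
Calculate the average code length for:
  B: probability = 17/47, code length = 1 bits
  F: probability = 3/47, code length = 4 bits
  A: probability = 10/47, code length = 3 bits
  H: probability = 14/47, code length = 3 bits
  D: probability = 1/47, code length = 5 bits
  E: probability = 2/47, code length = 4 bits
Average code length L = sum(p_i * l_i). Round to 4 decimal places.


Weighted contributions p_i * l_i:
  B: (17/47) * 1 = 17/47
  F: (3/47) * 4 = 12/47
  A: (10/47) * 3 = 30/47
  H: (14/47) * 3 = 42/47
  D: (1/47) * 5 = 5/47
  E: (2/47) * 4 = 8/47
Sum = (17 + 12 + 30 + 42 + 5 + 8)/47 = 114/47

L = 114/47 = 2.4255 bits/symbol


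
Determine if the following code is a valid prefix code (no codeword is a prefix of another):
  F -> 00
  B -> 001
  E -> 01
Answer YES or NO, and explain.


Checking each pair (does one codeword prefix another?):
  F='00' vs B='001': prefix -- VIOLATION

NO -- this is NOT a valid prefix code. F (00) is a prefix of B (001).


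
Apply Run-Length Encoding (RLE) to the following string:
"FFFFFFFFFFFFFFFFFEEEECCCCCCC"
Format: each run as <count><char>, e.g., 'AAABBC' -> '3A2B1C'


Scanning runs left to right:
  i=0: run of 'F' x 17 -> '17F'
  i=17: run of 'E' x 4 -> '4E'
  i=21: run of 'C' x 7 -> '7C'

RLE = 17F4E7C


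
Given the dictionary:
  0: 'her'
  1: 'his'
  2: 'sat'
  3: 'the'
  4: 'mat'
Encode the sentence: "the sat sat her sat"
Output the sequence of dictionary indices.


Look up each word in the dictionary:
  'the' -> 3
  'sat' -> 2
  'sat' -> 2
  'her' -> 0
  'sat' -> 2

Encoded: [3, 2, 2, 0, 2]


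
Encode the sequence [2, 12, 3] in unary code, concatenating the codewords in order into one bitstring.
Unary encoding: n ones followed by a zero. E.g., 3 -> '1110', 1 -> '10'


Encode each number as n ones followed by a terminating 0:
  2 -> 110 (3 bits)
  12 -> 1111111111110 (13 bits)
  3 -> 1110 (4 bits)
Total length = 3 + 13 + 4 = 20 bits.

Unary([2, 12, 3]) = 11011111111111101110 (20 bits)


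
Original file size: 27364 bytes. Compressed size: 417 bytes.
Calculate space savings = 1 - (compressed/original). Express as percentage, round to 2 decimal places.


ratio = compressed/original = 417/27364 = 0.015239
savings = 1 - ratio = 1 - 0.015239 = 0.984761
as a percentage: 0.984761 * 100 = 98.48%

Space savings = 1 - 417/27364 = 98.48%


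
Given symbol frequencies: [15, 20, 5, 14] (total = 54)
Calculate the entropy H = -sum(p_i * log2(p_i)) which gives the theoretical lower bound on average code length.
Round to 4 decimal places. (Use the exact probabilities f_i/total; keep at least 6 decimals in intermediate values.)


Per-symbol terms -p_i * log2(p_i) with p_i = f_i/54:
  p = 15/54 = 0.277778: log2(p) = -1.847997, -p*log2(p) = 0.513332
  p = 20/54 = 0.370370: log2(p) = -1.432959, -p*log2(p) = 0.530726
  p = 5/54 = 0.092593: log2(p) = -3.432959, -p*log2(p) = 0.317867
  p = 14/54 = 0.259259: log2(p) = -1.947533, -p*log2(p) = 0.504916
H = 0.513332 + 0.530726 + 0.317867 + 0.504916 = 1.866841

H = 1.8668 bits/symbol


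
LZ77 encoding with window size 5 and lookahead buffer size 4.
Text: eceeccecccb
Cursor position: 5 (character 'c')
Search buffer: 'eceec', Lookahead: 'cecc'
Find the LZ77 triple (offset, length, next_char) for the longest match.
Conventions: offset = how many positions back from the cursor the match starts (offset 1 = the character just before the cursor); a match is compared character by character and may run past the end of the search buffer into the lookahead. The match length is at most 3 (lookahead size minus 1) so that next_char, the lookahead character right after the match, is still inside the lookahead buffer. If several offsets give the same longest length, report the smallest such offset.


Try each offset into the search buffer:
  offset=1 (pos 4, char 'c'): match length 1
  offset=2 (pos 3, char 'e'): match length 0
  offset=3 (pos 2, char 'e'): match length 0
  offset=4 (pos 1, char 'c'): match length 2
  offset=5 (pos 0, char 'e'): match length 0
Longest match has length 2 at offset 4.
next_char = character at position 5 + 2 = 7 -> 'c'

Best match: offset=4, length=2 (matching 'ce' starting at position 1)
LZ77 triple: (4, 2, 'c')


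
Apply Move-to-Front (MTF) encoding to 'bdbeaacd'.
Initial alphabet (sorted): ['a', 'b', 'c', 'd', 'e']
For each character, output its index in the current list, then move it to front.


MTF encoding:
'b': index 1 in ['a', 'b', 'c', 'd', 'e'] -> ['b', 'a', 'c', 'd', 'e']
'd': index 3 in ['b', 'a', 'c', 'd', 'e'] -> ['d', 'b', 'a', 'c', 'e']
'b': index 1 in ['d', 'b', 'a', 'c', 'e'] -> ['b', 'd', 'a', 'c', 'e']
'e': index 4 in ['b', 'd', 'a', 'c', 'e'] -> ['e', 'b', 'd', 'a', 'c']
'a': index 3 in ['e', 'b', 'd', 'a', 'c'] -> ['a', 'e', 'b', 'd', 'c']
'a': index 0 in ['a', 'e', 'b', 'd', 'c'] -> ['a', 'e', 'b', 'd', 'c']
'c': index 4 in ['a', 'e', 'b', 'd', 'c'] -> ['c', 'a', 'e', 'b', 'd']
'd': index 4 in ['c', 'a', 'e', 'b', 'd'] -> ['d', 'c', 'a', 'e', 'b']


Output: [1, 3, 1, 4, 3, 0, 4, 4]


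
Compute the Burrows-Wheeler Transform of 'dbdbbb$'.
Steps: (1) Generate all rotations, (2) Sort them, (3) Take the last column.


Rotations (sorted):
  0: $dbdbbb -> last char: b
  1: b$dbdbb -> last char: b
  2: bb$dbdb -> last char: b
  3: bbb$dbd -> last char: d
  4: bdbbb$d -> last char: d
  5: dbbb$db -> last char: b
  6: dbdbbb$ -> last char: $


BWT = bbbddb$


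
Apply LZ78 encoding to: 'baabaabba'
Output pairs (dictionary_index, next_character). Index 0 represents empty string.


LZ78 encoding steps:
Dictionary: {0: ''}
Step 1: w='' (idx 0), next='b' -> output (0, 'b'), add 'b' as idx 1
Step 2: w='' (idx 0), next='a' -> output (0, 'a'), add 'a' as idx 2
Step 3: w='a' (idx 2), next='b' -> output (2, 'b'), add 'ab' as idx 3
Step 4: w='a' (idx 2), next='a' -> output (2, 'a'), add 'aa' as idx 4
Step 5: w='b' (idx 1), next='b' -> output (1, 'b'), add 'bb' as idx 5
Step 6: w='a' (idx 2), end of input -> output (2, '')


Encoded: [(0, 'b'), (0, 'a'), (2, 'b'), (2, 'a'), (1, 'b'), (2, '')]


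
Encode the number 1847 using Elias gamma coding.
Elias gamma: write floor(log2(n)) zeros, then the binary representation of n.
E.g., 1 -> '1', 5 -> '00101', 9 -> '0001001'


num_bits = floor(log2(1847)) + 1 = 11
leading_zeros = num_bits - 1 = 10
binary(1847) = 11100110111

Elias gamma(1847) = '0000000000' + '11100110111' = 000000000011100110111 (21 bits)


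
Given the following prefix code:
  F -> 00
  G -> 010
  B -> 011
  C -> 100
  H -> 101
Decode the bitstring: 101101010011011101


Decoding step by step:
Bits 101 -> H
Bits 101 -> H
Bits 010 -> G
Bits 011 -> B
Bits 011 -> B
Bits 101 -> H


Decoded message: HHGBBH


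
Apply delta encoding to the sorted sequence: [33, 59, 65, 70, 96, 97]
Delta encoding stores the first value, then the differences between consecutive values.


First value: 33
Deltas:
  59 - 33 = 26
  65 - 59 = 6
  70 - 65 = 5
  96 - 70 = 26
  97 - 96 = 1


Delta encoded: [33, 26, 6, 5, 26, 1]


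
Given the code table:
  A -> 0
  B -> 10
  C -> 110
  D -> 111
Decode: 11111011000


Decoding:
111 -> D
110 -> C
110 -> C
0 -> A
0 -> A


Result: DCCAA


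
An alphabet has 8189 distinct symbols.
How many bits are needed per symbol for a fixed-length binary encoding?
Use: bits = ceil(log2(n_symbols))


log2(8189) = 12.9995
Bracket: 2^12 = 4096 < 8189 <= 2^13 = 8192
So ceil(log2(8189)) = 13

bits = ceil(log2(8189)) = ceil(12.9995) = 13 bits


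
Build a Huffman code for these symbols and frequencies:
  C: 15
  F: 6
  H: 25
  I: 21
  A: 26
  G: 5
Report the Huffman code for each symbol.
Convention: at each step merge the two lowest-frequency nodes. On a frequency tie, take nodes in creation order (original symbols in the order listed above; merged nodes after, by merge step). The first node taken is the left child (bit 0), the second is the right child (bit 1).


Huffman tree construction:
Step 1: Merge G(5) + F(6) = 11
Step 2: Merge (G+F)(11) + C(15) = 26
Step 3: Merge I(21) + H(25) = 46
Step 4: Merge A(26) + ((G+F)+C)(26) = 52
Step 5: Merge (I+H)(46) + (A+((G+F)+C))(52) = 98
Read each symbol's code off the tree from the root (left child = 0, right child = 1).

Codes:
  C: 111 (length 3)
  F: 1101 (length 4)
  H: 01 (length 2)
  I: 00 (length 2)
  A: 10 (length 2)
  G: 1100 (length 4)
Average code length: 233/98 = 2.3776 bits/symbol


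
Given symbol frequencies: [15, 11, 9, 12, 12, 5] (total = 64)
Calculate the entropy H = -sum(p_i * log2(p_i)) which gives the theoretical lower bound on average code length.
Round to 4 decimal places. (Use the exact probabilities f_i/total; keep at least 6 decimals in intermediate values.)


Per-symbol terms -p_i * log2(p_i) with p_i = f_i/64:
  p = 15/64 = 0.234375: log2(p) = -2.093109, -p*log2(p) = 0.490573
  p = 11/64 = 0.171875: log2(p) = -2.540568, -p*log2(p) = 0.436660
  p = 9/64 = 0.140625: log2(p) = -2.830075, -p*log2(p) = 0.397979
  p = 12/64 = 0.187500: log2(p) = -2.415037, -p*log2(p) = 0.452820
  p = 12/64 = 0.187500: log2(p) = -2.415037, -p*log2(p) = 0.452820
  p = 5/64 = 0.078125: log2(p) = -3.678072, -p*log2(p) = 0.287349
H = 0.490573 + 0.436660 + 0.397979 + 0.452820 + 0.452820 + 0.287349 = 2.518201

H = 2.5182 bits/symbol


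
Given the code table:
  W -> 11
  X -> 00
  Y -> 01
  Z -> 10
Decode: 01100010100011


Decoding:
01 -> Y
10 -> Z
00 -> X
10 -> Z
10 -> Z
00 -> X
11 -> W


Result: YZXZZXW


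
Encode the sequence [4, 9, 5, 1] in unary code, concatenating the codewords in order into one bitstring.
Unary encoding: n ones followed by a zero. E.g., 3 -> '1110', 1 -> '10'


Encode each number as n ones followed by a terminating 0:
  4 -> 11110 (5 bits)
  9 -> 1111111110 (10 bits)
  5 -> 111110 (6 bits)
  1 -> 10 (2 bits)
Total length = 5 + 10 + 6 + 2 = 23 bits.

Unary([4, 9, 5, 1]) = 11110111111111011111010 (23 bits)


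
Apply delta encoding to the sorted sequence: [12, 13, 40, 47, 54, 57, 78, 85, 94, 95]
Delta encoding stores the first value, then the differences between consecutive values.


First value: 12
Deltas:
  13 - 12 = 1
  40 - 13 = 27
  47 - 40 = 7
  54 - 47 = 7
  57 - 54 = 3
  78 - 57 = 21
  85 - 78 = 7
  94 - 85 = 9
  95 - 94 = 1


Delta encoded: [12, 1, 27, 7, 7, 3, 21, 7, 9, 1]


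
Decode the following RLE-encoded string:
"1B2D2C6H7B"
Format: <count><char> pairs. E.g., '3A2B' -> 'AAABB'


Expanding each <count><char> pair:
  1B -> 'B'
  2D -> 'DD'
  2C -> 'CC'
  6H -> 'HHHHHH'
  7B -> 'BBBBBBB'

Decoded = BDDCCHHHHHHBBBBBBB


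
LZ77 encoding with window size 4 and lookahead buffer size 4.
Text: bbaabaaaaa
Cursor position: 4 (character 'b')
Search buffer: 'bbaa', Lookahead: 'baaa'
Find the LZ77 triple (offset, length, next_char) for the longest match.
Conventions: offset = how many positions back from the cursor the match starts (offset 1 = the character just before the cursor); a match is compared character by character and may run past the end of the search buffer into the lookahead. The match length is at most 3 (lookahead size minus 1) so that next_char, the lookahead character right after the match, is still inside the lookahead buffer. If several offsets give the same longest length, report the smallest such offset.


Try each offset into the search buffer:
  offset=1 (pos 3, char 'a'): match length 0
  offset=2 (pos 2, char 'a'): match length 0
  offset=3 (pos 1, char 'b'): match length 3
  offset=4 (pos 0, char 'b'): match length 1
Longest match has length 3 at offset 3.
next_char = character at position 4 + 3 = 7 -> 'a'

Best match: offset=3, length=3 (matching 'baa' starting at position 1)
LZ77 triple: (3, 3, 'a')


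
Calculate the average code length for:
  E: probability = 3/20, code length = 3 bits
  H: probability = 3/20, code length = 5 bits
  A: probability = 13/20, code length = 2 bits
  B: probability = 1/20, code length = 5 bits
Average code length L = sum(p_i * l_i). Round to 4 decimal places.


Weighted contributions p_i * l_i:
  E: (3/20) * 3 = 9/20
  H: (3/20) * 5 = 15/20
  A: (13/20) * 2 = 26/20
  B: (1/20) * 5 = 5/20
Sum = (9 + 15 + 26 + 5)/20 = 55/20

L = 55/20 = 2.7500 bits/symbol


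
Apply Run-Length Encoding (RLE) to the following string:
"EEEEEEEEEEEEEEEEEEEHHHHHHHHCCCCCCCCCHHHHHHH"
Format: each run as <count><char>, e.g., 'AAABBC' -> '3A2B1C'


Scanning runs left to right:
  i=0: run of 'E' x 19 -> '19E'
  i=19: run of 'H' x 8 -> '8H'
  i=27: run of 'C' x 9 -> '9C'
  i=36: run of 'H' x 7 -> '7H'

RLE = 19E8H9C7H


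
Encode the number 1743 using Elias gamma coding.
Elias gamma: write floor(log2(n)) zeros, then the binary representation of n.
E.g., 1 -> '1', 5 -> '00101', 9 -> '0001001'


num_bits = floor(log2(1743)) + 1 = 11
leading_zeros = num_bits - 1 = 10
binary(1743) = 11011001111

Elias gamma(1743) = '0000000000' + '11011001111' = 000000000011011001111 (21 bits)


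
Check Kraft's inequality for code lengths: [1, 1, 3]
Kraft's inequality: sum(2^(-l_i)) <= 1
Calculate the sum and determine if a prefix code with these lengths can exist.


Sum = 2^(-1) + 2^(-1) + 2^(-3)
    = 0.5 + 0.5 + 0.125
    = 9/8 = 1.125
Since 1.125 > 1, Kraft's inequality is NOT satisfied.
A prefix code with these lengths CANNOT exist.

Kraft sum = 1.125. Not satisfied.


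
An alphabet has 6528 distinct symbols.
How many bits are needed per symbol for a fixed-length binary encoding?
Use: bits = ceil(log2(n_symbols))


log2(6528) = 12.6724
Bracket: 2^12 = 4096 < 6528 <= 2^13 = 8192
So ceil(log2(6528)) = 13

bits = ceil(log2(6528)) = ceil(12.6724) = 13 bits


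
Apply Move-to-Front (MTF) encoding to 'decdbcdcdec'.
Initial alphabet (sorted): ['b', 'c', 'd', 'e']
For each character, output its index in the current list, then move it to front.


MTF encoding:
'd': index 2 in ['b', 'c', 'd', 'e'] -> ['d', 'b', 'c', 'e']
'e': index 3 in ['d', 'b', 'c', 'e'] -> ['e', 'd', 'b', 'c']
'c': index 3 in ['e', 'd', 'b', 'c'] -> ['c', 'e', 'd', 'b']
'd': index 2 in ['c', 'e', 'd', 'b'] -> ['d', 'c', 'e', 'b']
'b': index 3 in ['d', 'c', 'e', 'b'] -> ['b', 'd', 'c', 'e']
'c': index 2 in ['b', 'd', 'c', 'e'] -> ['c', 'b', 'd', 'e']
'd': index 2 in ['c', 'b', 'd', 'e'] -> ['d', 'c', 'b', 'e']
'c': index 1 in ['d', 'c', 'b', 'e'] -> ['c', 'd', 'b', 'e']
'd': index 1 in ['c', 'd', 'b', 'e'] -> ['d', 'c', 'b', 'e']
'e': index 3 in ['d', 'c', 'b', 'e'] -> ['e', 'd', 'c', 'b']
'c': index 2 in ['e', 'd', 'c', 'b'] -> ['c', 'e', 'd', 'b']


Output: [2, 3, 3, 2, 3, 2, 2, 1, 1, 3, 2]


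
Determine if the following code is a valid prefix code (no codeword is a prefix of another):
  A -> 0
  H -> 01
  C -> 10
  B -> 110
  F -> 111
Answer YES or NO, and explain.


Checking each pair (does one codeword prefix another?):
  A='0' vs H='01': prefix -- VIOLATION

NO -- this is NOT a valid prefix code. A (0) is a prefix of H (01).


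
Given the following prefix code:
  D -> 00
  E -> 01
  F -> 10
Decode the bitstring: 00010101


Decoding step by step:
Bits 00 -> D
Bits 01 -> E
Bits 01 -> E
Bits 01 -> E


Decoded message: DEEE


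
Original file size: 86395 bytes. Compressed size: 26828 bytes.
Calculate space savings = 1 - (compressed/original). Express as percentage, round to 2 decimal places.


ratio = compressed/original = 26828/86395 = 0.310527
savings = 1 - ratio = 1 - 0.310527 = 0.689473
as a percentage: 0.689473 * 100 = 68.95%

Space savings = 1 - 26828/86395 = 68.95%


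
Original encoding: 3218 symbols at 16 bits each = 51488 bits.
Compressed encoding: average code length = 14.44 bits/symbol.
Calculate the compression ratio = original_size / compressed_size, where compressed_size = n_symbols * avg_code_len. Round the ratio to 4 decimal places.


original_size = n_symbols * orig_bits = 3218 * 16 = 51488 bits
compressed_size = n_symbols * avg_code_len = 3218 * 14.44 = 46467.92 bits
ratio = original_size / compressed_size = 51488 / 46467.92 = 1.108

Compression ratio = 1.108


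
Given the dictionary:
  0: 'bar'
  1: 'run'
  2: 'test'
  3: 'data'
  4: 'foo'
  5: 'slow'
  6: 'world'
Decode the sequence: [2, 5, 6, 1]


Look up each index in the dictionary:
  2 -> 'test'
  5 -> 'slow'
  6 -> 'world'
  1 -> 'run'

Decoded: "test slow world run"


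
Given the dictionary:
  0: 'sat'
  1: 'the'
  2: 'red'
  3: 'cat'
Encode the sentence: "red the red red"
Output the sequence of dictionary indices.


Look up each word in the dictionary:
  'red' -> 2
  'the' -> 1
  'red' -> 2
  'red' -> 2

Encoded: [2, 1, 2, 2]


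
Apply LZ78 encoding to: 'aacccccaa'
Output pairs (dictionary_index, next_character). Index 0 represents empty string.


LZ78 encoding steps:
Dictionary: {0: ''}
Step 1: w='' (idx 0), next='a' -> output (0, 'a'), add 'a' as idx 1
Step 2: w='a' (idx 1), next='c' -> output (1, 'c'), add 'ac' as idx 2
Step 3: w='' (idx 0), next='c' -> output (0, 'c'), add 'c' as idx 3
Step 4: w='c' (idx 3), next='c' -> output (3, 'c'), add 'cc' as idx 4
Step 5: w='c' (idx 3), next='a' -> output (3, 'a'), add 'ca' as idx 5
Step 6: w='a' (idx 1), end of input -> output (1, '')


Encoded: [(0, 'a'), (1, 'c'), (0, 'c'), (3, 'c'), (3, 'a'), (1, '')]


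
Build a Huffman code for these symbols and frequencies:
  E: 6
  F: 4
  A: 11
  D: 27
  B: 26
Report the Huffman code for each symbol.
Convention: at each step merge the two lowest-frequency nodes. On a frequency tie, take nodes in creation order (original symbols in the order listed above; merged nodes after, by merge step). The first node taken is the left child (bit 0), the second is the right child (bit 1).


Huffman tree construction:
Step 1: Merge F(4) + E(6) = 10
Step 2: Merge (F+E)(10) + A(11) = 21
Step 3: Merge ((F+E)+A)(21) + B(26) = 47
Step 4: Merge D(27) + (((F+E)+A)+B)(47) = 74
Read each symbol's code off the tree from the root (left child = 0, right child = 1).

Codes:
  E: 1001 (length 4)
  F: 1000 (length 4)
  A: 101 (length 3)
  D: 0 (length 1)
  B: 11 (length 2)
Average code length: 152/74 = 2.0541 bits/symbol


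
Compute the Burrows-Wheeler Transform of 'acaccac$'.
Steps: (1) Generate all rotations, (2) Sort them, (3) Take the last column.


Rotations (sorted):
  0: $acaccac -> last char: c
  1: ac$acacc -> last char: c
  2: acaccac$ -> last char: $
  3: accac$ac -> last char: c
  4: c$acacca -> last char: a
  5: cac$acac -> last char: c
  6: caccac$a -> last char: a
  7: ccac$aca -> last char: a


BWT = cc$cacaa


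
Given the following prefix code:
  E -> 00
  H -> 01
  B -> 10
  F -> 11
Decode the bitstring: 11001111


Decoding step by step:
Bits 11 -> F
Bits 00 -> E
Bits 11 -> F
Bits 11 -> F


Decoded message: FEFF


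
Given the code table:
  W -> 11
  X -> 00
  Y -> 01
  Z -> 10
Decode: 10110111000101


Decoding:
10 -> Z
11 -> W
01 -> Y
11 -> W
00 -> X
01 -> Y
01 -> Y


Result: ZWYWXYY


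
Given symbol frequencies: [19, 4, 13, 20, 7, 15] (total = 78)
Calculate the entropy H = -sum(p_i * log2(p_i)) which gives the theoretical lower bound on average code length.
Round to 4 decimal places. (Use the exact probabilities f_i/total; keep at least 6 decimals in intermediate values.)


Per-symbol terms -p_i * log2(p_i) with p_i = f_i/78:
  p = 19/78 = 0.243590: log2(p) = -2.037475, -p*log2(p) = 0.496308
  p = 4/78 = 0.051282: log2(p) = -4.285402, -p*log2(p) = 0.219764
  p = 13/78 = 0.166667: log2(p) = -2.584963, -p*log2(p) = 0.430827
  p = 20/78 = 0.256410: log2(p) = -1.963474, -p*log2(p) = 0.503455
  p = 7/78 = 0.089744: log2(p) = -3.478047, -p*log2(p) = 0.312132
  p = 15/78 = 0.192308: log2(p) = -2.378512, -p*log2(p) = 0.457406
H = 0.496308 + 0.219764 + 0.430827 + 0.503455 + 0.312132 + 0.457406 = 2.419892

H = 2.4199 bits/symbol


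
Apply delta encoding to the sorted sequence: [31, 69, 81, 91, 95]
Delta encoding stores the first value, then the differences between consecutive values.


First value: 31
Deltas:
  69 - 31 = 38
  81 - 69 = 12
  91 - 81 = 10
  95 - 91 = 4


Delta encoded: [31, 38, 12, 10, 4]


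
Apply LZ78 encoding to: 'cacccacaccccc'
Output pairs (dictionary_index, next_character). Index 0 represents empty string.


LZ78 encoding steps:
Dictionary: {0: ''}
Step 1: w='' (idx 0), next='c' -> output (0, 'c'), add 'c' as idx 1
Step 2: w='' (idx 0), next='a' -> output (0, 'a'), add 'a' as idx 2
Step 3: w='c' (idx 1), next='c' -> output (1, 'c'), add 'cc' as idx 3
Step 4: w='c' (idx 1), next='a' -> output (1, 'a'), add 'ca' as idx 4
Step 5: w='ca' (idx 4), next='c' -> output (4, 'c'), add 'cac' as idx 5
Step 6: w='cc' (idx 3), next='c' -> output (3, 'c'), add 'ccc' as idx 6
Step 7: w='c' (idx 1), end of input -> output (1, '')


Encoded: [(0, 'c'), (0, 'a'), (1, 'c'), (1, 'a'), (4, 'c'), (3, 'c'), (1, '')]


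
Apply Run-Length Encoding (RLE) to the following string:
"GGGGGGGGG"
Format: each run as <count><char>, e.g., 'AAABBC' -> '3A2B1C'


Scanning runs left to right:
  i=0: run of 'G' x 9 -> '9G'

RLE = 9G


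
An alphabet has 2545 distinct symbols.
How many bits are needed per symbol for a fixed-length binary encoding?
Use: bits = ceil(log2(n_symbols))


log2(2545) = 11.3134
Bracket: 2^11 = 2048 < 2545 <= 2^12 = 4096
So ceil(log2(2545)) = 12

bits = ceil(log2(2545)) = ceil(11.3134) = 12 bits


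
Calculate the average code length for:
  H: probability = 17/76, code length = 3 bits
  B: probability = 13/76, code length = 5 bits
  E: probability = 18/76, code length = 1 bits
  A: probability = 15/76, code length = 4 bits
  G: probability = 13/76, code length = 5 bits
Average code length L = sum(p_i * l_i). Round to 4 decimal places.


Weighted contributions p_i * l_i:
  H: (17/76) * 3 = 51/76
  B: (13/76) * 5 = 65/76
  E: (18/76) * 1 = 18/76
  A: (15/76) * 4 = 60/76
  G: (13/76) * 5 = 65/76
Sum = (51 + 65 + 18 + 60 + 65)/76 = 259/76

L = 259/76 = 3.4079 bits/symbol


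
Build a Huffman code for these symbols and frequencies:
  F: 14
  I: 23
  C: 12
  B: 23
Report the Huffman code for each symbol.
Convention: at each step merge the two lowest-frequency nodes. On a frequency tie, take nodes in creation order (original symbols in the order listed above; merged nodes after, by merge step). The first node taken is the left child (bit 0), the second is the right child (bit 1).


Huffman tree construction:
Step 1: Merge C(12) + F(14) = 26
Step 2: Merge I(23) + B(23) = 46
Step 3: Merge (C+F)(26) + (I+B)(46) = 72
Read each symbol's code off the tree from the root (left child = 0, right child = 1).

Codes:
  F: 01 (length 2)
  I: 10 (length 2)
  C: 00 (length 2)
  B: 11 (length 2)
Average code length: 144/72 = 2.0000 bits/symbol


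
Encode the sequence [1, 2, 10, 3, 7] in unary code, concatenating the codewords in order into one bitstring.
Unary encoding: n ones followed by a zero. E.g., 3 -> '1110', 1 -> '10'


Encode each number as n ones followed by a terminating 0:
  1 -> 10 (2 bits)
  2 -> 110 (3 bits)
  10 -> 11111111110 (11 bits)
  3 -> 1110 (4 bits)
  7 -> 11111110 (8 bits)
Total length = 2 + 3 + 11 + 4 + 8 = 28 bits.

Unary([1, 2, 10, 3, 7]) = 1011011111111110111011111110 (28 bits)


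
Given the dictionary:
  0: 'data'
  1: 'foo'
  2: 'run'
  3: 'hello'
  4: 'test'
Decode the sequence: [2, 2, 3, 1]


Look up each index in the dictionary:
  2 -> 'run'
  2 -> 'run'
  3 -> 'hello'
  1 -> 'foo'

Decoded: "run run hello foo"


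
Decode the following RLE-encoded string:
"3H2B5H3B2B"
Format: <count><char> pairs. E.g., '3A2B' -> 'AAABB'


Expanding each <count><char> pair:
  3H -> 'HHH'
  2B -> 'BB'
  5H -> 'HHHHH'
  3B -> 'BBB'
  2B -> 'BB'

Decoded = HHHBBHHHHHBBBBB


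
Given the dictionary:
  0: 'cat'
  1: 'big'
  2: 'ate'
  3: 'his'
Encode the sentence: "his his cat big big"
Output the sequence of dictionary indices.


Look up each word in the dictionary:
  'his' -> 3
  'his' -> 3
  'cat' -> 0
  'big' -> 1
  'big' -> 1

Encoded: [3, 3, 0, 1, 1]


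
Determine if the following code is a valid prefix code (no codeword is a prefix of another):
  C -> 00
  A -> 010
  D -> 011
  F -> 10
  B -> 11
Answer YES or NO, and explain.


Checking each pair (does one codeword prefix another?):
  C='00' vs A='010': no prefix
  C='00' vs D='011': no prefix
  C='00' vs F='10': no prefix
  C='00' vs B='11': no prefix
  A='010' vs C='00': no prefix
  A='010' vs D='011': no prefix
  A='010' vs F='10': no prefix
  A='010' vs B='11': no prefix
  D='011' vs C='00': no prefix
  D='011' vs A='010': no prefix
  D='011' vs F='10': no prefix
  D='011' vs B='11': no prefix
  F='10' vs C='00': no prefix
  F='10' vs A='010': no prefix
  F='10' vs D='011': no prefix
  F='10' vs B='11': no prefix
  B='11' vs C='00': no prefix
  B='11' vs A='010': no prefix
  B='11' vs D='011': no prefix
  B='11' vs F='10': no prefix
No violation found over all pairs.

YES -- this is a valid prefix code. No codeword is a prefix of any other codeword.


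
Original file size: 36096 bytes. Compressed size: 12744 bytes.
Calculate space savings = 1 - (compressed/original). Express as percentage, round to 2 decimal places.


ratio = compressed/original = 12744/36096 = 0.353059
savings = 1 - ratio = 1 - 0.353059 = 0.646941
as a percentage: 0.646941 * 100 = 64.69%

Space savings = 1 - 12744/36096 = 64.69%


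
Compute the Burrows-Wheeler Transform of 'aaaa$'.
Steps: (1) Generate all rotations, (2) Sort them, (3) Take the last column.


Rotations (sorted):
  0: $aaaa -> last char: a
  1: a$aaa -> last char: a
  2: aa$aa -> last char: a
  3: aaa$a -> last char: a
  4: aaaa$ -> last char: $


BWT = aaaa$


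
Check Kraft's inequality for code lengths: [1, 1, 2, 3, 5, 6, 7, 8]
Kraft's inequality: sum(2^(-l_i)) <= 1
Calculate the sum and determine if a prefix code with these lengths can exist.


Sum = 2^(-1) + 2^(-1) + 2^(-2) + 2^(-3) + 2^(-5) + 2^(-6) + 2^(-7) + 2^(-8)
    = 0.5 + 0.5 + 0.25 + 0.125 + 0.03125 + 0.015625 + 0.0078125 + 0.00390625
    = 367/256 = 1.43359375
Since 1.43359375 > 1, Kraft's inequality is NOT satisfied.
A prefix code with these lengths CANNOT exist.

Kraft sum = 1.43359375. Not satisfied.


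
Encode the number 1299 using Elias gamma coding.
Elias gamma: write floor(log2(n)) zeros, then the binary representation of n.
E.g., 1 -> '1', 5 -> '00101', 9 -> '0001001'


num_bits = floor(log2(1299)) + 1 = 11
leading_zeros = num_bits - 1 = 10
binary(1299) = 10100010011

Elias gamma(1299) = '0000000000' + '10100010011' = 000000000010100010011 (21 bits)


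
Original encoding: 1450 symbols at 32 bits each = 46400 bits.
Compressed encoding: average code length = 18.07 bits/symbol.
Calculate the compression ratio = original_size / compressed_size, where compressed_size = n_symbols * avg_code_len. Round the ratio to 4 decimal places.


original_size = n_symbols * orig_bits = 1450 * 32 = 46400 bits
compressed_size = n_symbols * avg_code_len = 1450 * 18.07 = 26201.5 bits
ratio = original_size / compressed_size = 46400 / 26201.5 = 1.7709

Compression ratio = 1.7709


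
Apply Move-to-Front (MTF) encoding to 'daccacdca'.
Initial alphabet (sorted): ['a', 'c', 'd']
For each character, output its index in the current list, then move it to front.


MTF encoding:
'd': index 2 in ['a', 'c', 'd'] -> ['d', 'a', 'c']
'a': index 1 in ['d', 'a', 'c'] -> ['a', 'd', 'c']
'c': index 2 in ['a', 'd', 'c'] -> ['c', 'a', 'd']
'c': index 0 in ['c', 'a', 'd'] -> ['c', 'a', 'd']
'a': index 1 in ['c', 'a', 'd'] -> ['a', 'c', 'd']
'c': index 1 in ['a', 'c', 'd'] -> ['c', 'a', 'd']
'd': index 2 in ['c', 'a', 'd'] -> ['d', 'c', 'a']
'c': index 1 in ['d', 'c', 'a'] -> ['c', 'd', 'a']
'a': index 2 in ['c', 'd', 'a'] -> ['a', 'c', 'd']


Output: [2, 1, 2, 0, 1, 1, 2, 1, 2]


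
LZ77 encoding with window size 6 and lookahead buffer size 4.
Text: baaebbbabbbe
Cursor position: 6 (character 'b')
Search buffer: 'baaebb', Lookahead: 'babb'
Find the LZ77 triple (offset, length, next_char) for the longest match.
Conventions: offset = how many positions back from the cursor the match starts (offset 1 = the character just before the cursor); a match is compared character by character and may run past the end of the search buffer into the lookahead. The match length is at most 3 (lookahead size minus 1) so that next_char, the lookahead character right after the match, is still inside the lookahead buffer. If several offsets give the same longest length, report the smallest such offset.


Try each offset into the search buffer:
  offset=1 (pos 5, char 'b'): match length 1
  offset=2 (pos 4, char 'b'): match length 1
  offset=3 (pos 3, char 'e'): match length 0
  offset=4 (pos 2, char 'a'): match length 0
  offset=5 (pos 1, char 'a'): match length 0
  offset=6 (pos 0, char 'b'): match length 2
Longest match has length 2 at offset 6.
next_char = character at position 6 + 2 = 8 -> 'b'

Best match: offset=6, length=2 (matching 'ba' starting at position 0)
LZ77 triple: (6, 2, 'b')


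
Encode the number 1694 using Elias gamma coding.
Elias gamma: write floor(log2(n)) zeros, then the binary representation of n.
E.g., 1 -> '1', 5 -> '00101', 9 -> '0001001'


num_bits = floor(log2(1694)) + 1 = 11
leading_zeros = num_bits - 1 = 10
binary(1694) = 11010011110

Elias gamma(1694) = '0000000000' + '11010011110' = 000000000011010011110 (21 bits)


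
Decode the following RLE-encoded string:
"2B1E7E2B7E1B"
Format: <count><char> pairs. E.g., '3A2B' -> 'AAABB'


Expanding each <count><char> pair:
  2B -> 'BB'
  1E -> 'E'
  7E -> 'EEEEEEE'
  2B -> 'BB'
  7E -> 'EEEEEEE'
  1B -> 'B'

Decoded = BBEEEEEEEEBBEEEEEEEB


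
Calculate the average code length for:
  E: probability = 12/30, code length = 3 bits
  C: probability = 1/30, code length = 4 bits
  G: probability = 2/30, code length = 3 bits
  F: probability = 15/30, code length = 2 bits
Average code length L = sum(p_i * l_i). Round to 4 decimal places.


Weighted contributions p_i * l_i:
  E: (12/30) * 3 = 36/30
  C: (1/30) * 4 = 4/30
  G: (2/30) * 3 = 6/30
  F: (15/30) * 2 = 30/30
Sum = (36 + 4 + 6 + 30)/30 = 76/30

L = 76/30 = 2.5333 bits/symbol


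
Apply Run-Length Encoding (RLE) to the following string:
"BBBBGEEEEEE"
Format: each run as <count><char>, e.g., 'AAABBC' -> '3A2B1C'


Scanning runs left to right:
  i=0: run of 'B' x 4 -> '4B'
  i=4: run of 'G' x 1 -> '1G'
  i=5: run of 'E' x 6 -> '6E'

RLE = 4B1G6E


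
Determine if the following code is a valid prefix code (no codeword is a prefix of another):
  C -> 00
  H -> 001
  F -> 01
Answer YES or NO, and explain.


Checking each pair (does one codeword prefix another?):
  C='00' vs H='001': prefix -- VIOLATION

NO -- this is NOT a valid prefix code. C (00) is a prefix of H (001).


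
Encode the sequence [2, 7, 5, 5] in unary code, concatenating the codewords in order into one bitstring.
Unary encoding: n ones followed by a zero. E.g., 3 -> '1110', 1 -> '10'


Encode each number as n ones followed by a terminating 0:
  2 -> 110 (3 bits)
  7 -> 11111110 (8 bits)
  5 -> 111110 (6 bits)
  5 -> 111110 (6 bits)
Total length = 3 + 8 + 6 + 6 = 23 bits.

Unary([2, 7, 5, 5]) = 11011111110111110111110 (23 bits)


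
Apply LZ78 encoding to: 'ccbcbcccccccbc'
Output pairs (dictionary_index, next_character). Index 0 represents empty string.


LZ78 encoding steps:
Dictionary: {0: ''}
Step 1: w='' (idx 0), next='c' -> output (0, 'c'), add 'c' as idx 1
Step 2: w='c' (idx 1), next='b' -> output (1, 'b'), add 'cb' as idx 2
Step 3: w='cb' (idx 2), next='c' -> output (2, 'c'), add 'cbc' as idx 3
Step 4: w='c' (idx 1), next='c' -> output (1, 'c'), add 'cc' as idx 4
Step 5: w='cc' (idx 4), next='c' -> output (4, 'c'), add 'ccc' as idx 5
Step 6: w='cbc' (idx 3), end of input -> output (3, '')


Encoded: [(0, 'c'), (1, 'b'), (2, 'c'), (1, 'c'), (4, 'c'), (3, '')]


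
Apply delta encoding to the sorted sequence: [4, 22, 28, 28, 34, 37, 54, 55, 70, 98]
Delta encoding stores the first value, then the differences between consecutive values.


First value: 4
Deltas:
  22 - 4 = 18
  28 - 22 = 6
  28 - 28 = 0
  34 - 28 = 6
  37 - 34 = 3
  54 - 37 = 17
  55 - 54 = 1
  70 - 55 = 15
  98 - 70 = 28


Delta encoded: [4, 18, 6, 0, 6, 3, 17, 1, 15, 28]


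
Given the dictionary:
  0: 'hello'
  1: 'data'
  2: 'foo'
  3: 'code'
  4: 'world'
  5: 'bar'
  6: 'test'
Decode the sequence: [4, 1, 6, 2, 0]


Look up each index in the dictionary:
  4 -> 'world'
  1 -> 'data'
  6 -> 'test'
  2 -> 'foo'
  0 -> 'hello'

Decoded: "world data test foo hello"


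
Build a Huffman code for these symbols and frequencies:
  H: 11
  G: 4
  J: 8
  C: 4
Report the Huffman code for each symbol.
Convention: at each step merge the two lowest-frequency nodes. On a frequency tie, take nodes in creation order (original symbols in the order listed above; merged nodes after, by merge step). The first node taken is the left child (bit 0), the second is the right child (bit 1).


Huffman tree construction:
Step 1: Merge G(4) + C(4) = 8
Step 2: Merge J(8) + (G+C)(8) = 16
Step 3: Merge H(11) + (J+(G+C))(16) = 27
Read each symbol's code off the tree from the root (left child = 0, right child = 1).

Codes:
  H: 0 (length 1)
  G: 110 (length 3)
  J: 10 (length 2)
  C: 111 (length 3)
Average code length: 51/27 = 1.8889 bits/symbol


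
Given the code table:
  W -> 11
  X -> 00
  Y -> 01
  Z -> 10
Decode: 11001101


Decoding:
11 -> W
00 -> X
11 -> W
01 -> Y


Result: WXWY


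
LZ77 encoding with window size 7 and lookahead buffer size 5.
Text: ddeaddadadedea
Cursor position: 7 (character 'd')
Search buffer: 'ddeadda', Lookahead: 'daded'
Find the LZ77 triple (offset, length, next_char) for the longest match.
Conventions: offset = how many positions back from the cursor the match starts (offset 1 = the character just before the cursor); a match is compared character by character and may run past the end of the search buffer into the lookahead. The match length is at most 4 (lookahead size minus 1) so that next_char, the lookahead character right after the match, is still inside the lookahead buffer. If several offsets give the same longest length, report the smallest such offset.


Try each offset into the search buffer:
  offset=1 (pos 6, char 'a'): match length 0
  offset=2 (pos 5, char 'd'): match length 3
  offset=3 (pos 4, char 'd'): match length 1
  offset=4 (pos 3, char 'a'): match length 0
  offset=5 (pos 2, char 'e'): match length 0
  offset=6 (pos 1, char 'd'): match length 1
  offset=7 (pos 0, char 'd'): match length 1
Longest match has length 3 at offset 2.
next_char = character at position 7 + 3 = 10 -> 'e'

Best match: offset=2, length=3 (matching 'dad' starting at position 5)
LZ77 triple: (2, 3, 'e')


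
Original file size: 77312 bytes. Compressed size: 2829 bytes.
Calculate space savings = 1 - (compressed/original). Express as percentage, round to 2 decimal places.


ratio = compressed/original = 2829/77312 = 0.036592
savings = 1 - ratio = 1 - 0.036592 = 0.963408
as a percentage: 0.963408 * 100 = 96.34%

Space savings = 1 - 2829/77312 = 96.34%


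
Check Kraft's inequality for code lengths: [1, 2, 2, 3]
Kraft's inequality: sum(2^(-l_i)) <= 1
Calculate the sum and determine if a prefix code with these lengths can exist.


Sum = 2^(-1) + 2^(-2) + 2^(-2) + 2^(-3)
    = 0.5 + 0.25 + 0.25 + 0.125
    = 9/8 = 1.125
Since 1.125 > 1, Kraft's inequality is NOT satisfied.
A prefix code with these lengths CANNOT exist.

Kraft sum = 1.125. Not satisfied.


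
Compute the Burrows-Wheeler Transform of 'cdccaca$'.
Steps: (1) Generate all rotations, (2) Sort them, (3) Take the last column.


Rotations (sorted):
  0: $cdccaca -> last char: a
  1: a$cdccac -> last char: c
  2: aca$cdcc -> last char: c
  3: ca$cdcca -> last char: a
  4: caca$cdc -> last char: c
  5: ccaca$cd -> last char: d
  6: cdccaca$ -> last char: $
  7: dccaca$c -> last char: c


BWT = accacd$c


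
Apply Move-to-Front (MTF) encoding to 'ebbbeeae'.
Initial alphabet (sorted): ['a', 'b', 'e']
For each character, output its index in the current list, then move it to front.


MTF encoding:
'e': index 2 in ['a', 'b', 'e'] -> ['e', 'a', 'b']
'b': index 2 in ['e', 'a', 'b'] -> ['b', 'e', 'a']
'b': index 0 in ['b', 'e', 'a'] -> ['b', 'e', 'a']
'b': index 0 in ['b', 'e', 'a'] -> ['b', 'e', 'a']
'e': index 1 in ['b', 'e', 'a'] -> ['e', 'b', 'a']
'e': index 0 in ['e', 'b', 'a'] -> ['e', 'b', 'a']
'a': index 2 in ['e', 'b', 'a'] -> ['a', 'e', 'b']
'e': index 1 in ['a', 'e', 'b'] -> ['e', 'a', 'b']


Output: [2, 2, 0, 0, 1, 0, 2, 1]


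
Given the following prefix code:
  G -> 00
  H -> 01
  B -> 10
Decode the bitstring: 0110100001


Decoding step by step:
Bits 01 -> H
Bits 10 -> B
Bits 10 -> B
Bits 00 -> G
Bits 01 -> H


Decoded message: HBBGH


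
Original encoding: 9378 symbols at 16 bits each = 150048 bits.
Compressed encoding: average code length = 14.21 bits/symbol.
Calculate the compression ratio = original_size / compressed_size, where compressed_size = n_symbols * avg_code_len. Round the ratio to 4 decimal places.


original_size = n_symbols * orig_bits = 9378 * 16 = 150048 bits
compressed_size = n_symbols * avg_code_len = 9378 * 14.21 = 133261.38 bits
ratio = original_size / compressed_size = 150048 / 133261.38 = 1.126

Compression ratio = 1.126


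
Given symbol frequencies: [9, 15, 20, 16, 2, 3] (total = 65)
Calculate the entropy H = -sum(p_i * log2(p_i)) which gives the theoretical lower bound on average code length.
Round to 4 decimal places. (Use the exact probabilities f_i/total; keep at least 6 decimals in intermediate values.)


Per-symbol terms -p_i * log2(p_i) with p_i = f_i/65:
  p = 9/65 = 0.138462: log2(p) = -2.852443, -p*log2(p) = 0.394954
  p = 15/65 = 0.230769: log2(p) = -2.115477, -p*log2(p) = 0.488187
  p = 20/65 = 0.307692: log2(p) = -1.700440, -p*log2(p) = 0.523212
  p = 16/65 = 0.246154: log2(p) = -2.022368, -p*log2(p) = 0.497814
  p = 2/65 = 0.030769: log2(p) = -5.022368, -p*log2(p) = 0.154534
  p = 3/65 = 0.046154: log2(p) = -4.437405, -p*log2(p) = 0.204803
H = 0.394954 + 0.488187 + 0.523212 + 0.497814 + 0.154534 + 0.204803 = 2.263504

H = 2.2635 bits/symbol


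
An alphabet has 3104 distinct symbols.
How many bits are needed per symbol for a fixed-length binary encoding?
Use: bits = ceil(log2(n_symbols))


log2(3104) = 11.5999
Bracket: 2^11 = 2048 < 3104 <= 2^12 = 4096
So ceil(log2(3104)) = 12

bits = ceil(log2(3104)) = ceil(11.5999) = 12 bits


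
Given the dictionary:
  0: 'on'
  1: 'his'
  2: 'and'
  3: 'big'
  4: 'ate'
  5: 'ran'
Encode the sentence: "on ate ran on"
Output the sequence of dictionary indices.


Look up each word in the dictionary:
  'on' -> 0
  'ate' -> 4
  'ran' -> 5
  'on' -> 0

Encoded: [0, 4, 5, 0]


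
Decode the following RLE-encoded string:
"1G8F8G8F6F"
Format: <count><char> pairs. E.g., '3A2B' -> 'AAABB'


Expanding each <count><char> pair:
  1G -> 'G'
  8F -> 'FFFFFFFF'
  8G -> 'GGGGGGGG'
  8F -> 'FFFFFFFF'
  6F -> 'FFFFFF'

Decoded = GFFFFFFFFGGGGGGGGFFFFFFFFFFFFFF


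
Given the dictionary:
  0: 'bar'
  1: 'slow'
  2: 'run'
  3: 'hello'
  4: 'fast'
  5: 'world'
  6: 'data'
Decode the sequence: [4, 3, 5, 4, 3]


Look up each index in the dictionary:
  4 -> 'fast'
  3 -> 'hello'
  5 -> 'world'
  4 -> 'fast'
  3 -> 'hello'

Decoded: "fast hello world fast hello"


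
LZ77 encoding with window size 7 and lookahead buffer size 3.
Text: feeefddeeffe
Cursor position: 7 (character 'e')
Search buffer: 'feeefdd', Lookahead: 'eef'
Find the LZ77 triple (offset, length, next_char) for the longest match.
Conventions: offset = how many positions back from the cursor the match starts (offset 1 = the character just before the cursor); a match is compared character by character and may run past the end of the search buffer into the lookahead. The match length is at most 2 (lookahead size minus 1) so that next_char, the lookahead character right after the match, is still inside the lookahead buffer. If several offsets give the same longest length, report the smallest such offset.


Try each offset into the search buffer:
  offset=1 (pos 6, char 'd'): match length 0
  offset=2 (pos 5, char 'd'): match length 0
  offset=3 (pos 4, char 'f'): match length 0
  offset=4 (pos 3, char 'e'): match length 1
  offset=5 (pos 2, char 'e'): match length 2
  offset=6 (pos 1, char 'e'): match length 2
  offset=7 (pos 0, char 'f'): match length 0
Longest match has length 2, found at offsets 5, 6; take the smallest, offset 5.
next_char = character at position 7 + 2 = 9 -> 'f'

Best match: offset=5, length=2 (matching 'ee' starting at position 2)
LZ77 triple: (5, 2, 'f')
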